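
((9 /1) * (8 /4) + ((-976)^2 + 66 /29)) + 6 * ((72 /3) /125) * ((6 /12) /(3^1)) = 3453162196 /3625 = 952596.47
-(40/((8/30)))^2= -22500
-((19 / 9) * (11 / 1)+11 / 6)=-451 / 18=-25.06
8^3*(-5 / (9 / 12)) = -10240 / 3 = -3413.33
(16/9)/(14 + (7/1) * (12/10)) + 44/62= 1541/1953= 0.79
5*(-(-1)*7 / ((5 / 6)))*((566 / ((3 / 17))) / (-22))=-67354 / 11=-6123.09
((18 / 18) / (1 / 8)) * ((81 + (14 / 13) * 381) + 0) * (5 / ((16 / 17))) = 20880.58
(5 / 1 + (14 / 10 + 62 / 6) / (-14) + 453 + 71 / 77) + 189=647.08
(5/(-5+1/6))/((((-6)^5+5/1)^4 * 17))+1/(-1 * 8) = -1797854556560367373/14382836452482937064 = -0.13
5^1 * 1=5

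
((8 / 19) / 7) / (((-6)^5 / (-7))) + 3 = 55405 / 18468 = 3.00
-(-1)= 1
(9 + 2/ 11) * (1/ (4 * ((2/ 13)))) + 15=2633/ 88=29.92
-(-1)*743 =743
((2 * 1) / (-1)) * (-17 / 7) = 34 / 7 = 4.86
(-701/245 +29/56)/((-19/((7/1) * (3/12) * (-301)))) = -197499/3040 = -64.97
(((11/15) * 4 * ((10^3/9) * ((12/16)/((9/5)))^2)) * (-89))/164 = -611875/19926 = -30.71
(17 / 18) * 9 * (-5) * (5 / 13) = -425 / 26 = -16.35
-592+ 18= -574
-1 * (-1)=1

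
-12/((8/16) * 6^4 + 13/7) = -84/4549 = -0.02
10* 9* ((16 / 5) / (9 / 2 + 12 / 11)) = 2112 / 41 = 51.51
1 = 1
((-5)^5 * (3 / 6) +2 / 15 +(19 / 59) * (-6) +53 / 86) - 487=-78038726 / 38055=-2050.68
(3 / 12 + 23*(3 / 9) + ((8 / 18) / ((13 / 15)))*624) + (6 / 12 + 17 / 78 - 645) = -16451 / 52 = -316.37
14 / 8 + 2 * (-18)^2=2599 / 4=649.75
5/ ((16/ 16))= 5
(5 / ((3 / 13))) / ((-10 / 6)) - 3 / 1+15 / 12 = -59 / 4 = -14.75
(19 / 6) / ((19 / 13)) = 13 / 6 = 2.17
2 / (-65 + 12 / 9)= -6 / 191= -0.03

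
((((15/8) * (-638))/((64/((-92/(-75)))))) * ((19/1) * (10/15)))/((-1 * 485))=139403/232800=0.60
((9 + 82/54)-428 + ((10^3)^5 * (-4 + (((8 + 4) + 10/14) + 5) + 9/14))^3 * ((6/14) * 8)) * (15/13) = 3288843404999999999999999999999999999999999999864679640/280917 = 11707527152148143401787720000000000000000000000000.00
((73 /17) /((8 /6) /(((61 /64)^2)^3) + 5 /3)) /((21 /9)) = 3760987328353 /7040565963459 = 0.53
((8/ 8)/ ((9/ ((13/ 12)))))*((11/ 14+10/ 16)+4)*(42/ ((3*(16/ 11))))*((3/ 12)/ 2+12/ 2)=38.40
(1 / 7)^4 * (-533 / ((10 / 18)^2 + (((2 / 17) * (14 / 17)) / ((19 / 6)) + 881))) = -237062943 / 941177915734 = -0.00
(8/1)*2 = 16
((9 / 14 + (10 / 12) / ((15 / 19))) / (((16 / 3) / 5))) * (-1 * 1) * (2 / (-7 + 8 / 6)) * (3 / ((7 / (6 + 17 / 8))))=1.96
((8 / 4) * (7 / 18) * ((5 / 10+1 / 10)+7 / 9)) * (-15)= -434 / 27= -16.07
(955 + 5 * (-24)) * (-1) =-835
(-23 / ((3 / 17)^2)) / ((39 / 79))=-525113 / 351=-1496.05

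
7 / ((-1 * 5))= -1.40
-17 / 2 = -8.50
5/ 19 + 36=689/ 19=36.26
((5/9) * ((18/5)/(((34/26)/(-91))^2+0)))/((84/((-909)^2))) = 55065293829/578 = 95268674.44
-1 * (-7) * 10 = 70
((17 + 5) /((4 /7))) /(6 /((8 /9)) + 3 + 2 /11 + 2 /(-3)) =5082 /1223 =4.16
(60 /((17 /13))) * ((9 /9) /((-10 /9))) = -702 /17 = -41.29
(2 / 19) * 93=186 / 19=9.79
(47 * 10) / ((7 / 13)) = 6110 / 7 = 872.86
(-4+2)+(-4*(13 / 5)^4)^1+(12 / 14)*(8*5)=-658458 / 4375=-150.50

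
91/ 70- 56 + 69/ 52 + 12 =-10757/ 260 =-41.37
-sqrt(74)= -8.60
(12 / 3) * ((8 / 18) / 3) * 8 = 128 / 27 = 4.74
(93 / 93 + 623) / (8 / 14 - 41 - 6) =-336 / 25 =-13.44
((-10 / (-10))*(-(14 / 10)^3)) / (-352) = 343 / 44000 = 0.01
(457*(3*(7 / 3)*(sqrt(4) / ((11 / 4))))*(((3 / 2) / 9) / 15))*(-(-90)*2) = 51184 / 11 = 4653.09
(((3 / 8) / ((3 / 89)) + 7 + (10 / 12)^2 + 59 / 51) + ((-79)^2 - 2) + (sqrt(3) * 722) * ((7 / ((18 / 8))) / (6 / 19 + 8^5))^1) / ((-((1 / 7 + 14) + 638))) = -53626909 / 5587560 - 1344364 * sqrt(3) / 12789719415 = -9.60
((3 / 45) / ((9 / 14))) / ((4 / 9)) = 7 / 30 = 0.23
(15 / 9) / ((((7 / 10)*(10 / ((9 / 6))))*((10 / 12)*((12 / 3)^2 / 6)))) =9 / 56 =0.16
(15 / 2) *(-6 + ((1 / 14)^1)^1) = -1245 / 28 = -44.46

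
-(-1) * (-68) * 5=-340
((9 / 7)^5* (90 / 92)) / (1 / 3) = 7971615 / 773122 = 10.31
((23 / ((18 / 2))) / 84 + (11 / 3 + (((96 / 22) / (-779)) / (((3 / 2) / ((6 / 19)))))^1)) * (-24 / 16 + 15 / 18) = -454911593 / 184627674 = -2.46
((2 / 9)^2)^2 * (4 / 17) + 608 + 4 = 68260708 / 111537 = 612.00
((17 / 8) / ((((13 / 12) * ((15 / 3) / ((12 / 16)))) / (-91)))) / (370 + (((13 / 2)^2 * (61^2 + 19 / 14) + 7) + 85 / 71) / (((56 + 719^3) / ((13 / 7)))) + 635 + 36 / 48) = -30776421581003 / 1156056402987193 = -0.03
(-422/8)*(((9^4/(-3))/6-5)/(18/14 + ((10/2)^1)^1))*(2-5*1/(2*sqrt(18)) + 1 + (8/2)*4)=20738557/352-5457515*sqrt(2)/4224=57089.16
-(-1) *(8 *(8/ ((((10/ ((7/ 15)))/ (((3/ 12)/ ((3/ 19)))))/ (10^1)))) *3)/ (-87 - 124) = -2128/ 3165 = -0.67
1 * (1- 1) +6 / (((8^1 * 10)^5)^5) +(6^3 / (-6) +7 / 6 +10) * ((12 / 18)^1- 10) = 394034259330643196630794240000000000000000000000027 / 1700051933833072276930560000000000000000000000000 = 231.78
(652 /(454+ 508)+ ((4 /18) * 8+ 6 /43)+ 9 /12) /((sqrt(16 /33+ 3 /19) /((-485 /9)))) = -1207988045 * sqrt(252681) /2700620676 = -224.85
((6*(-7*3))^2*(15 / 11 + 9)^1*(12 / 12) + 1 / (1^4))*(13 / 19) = 112575.96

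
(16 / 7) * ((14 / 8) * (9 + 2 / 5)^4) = 19518724 / 625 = 31229.96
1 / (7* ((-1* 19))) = -1 / 133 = -0.01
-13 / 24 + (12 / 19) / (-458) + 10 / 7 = 647291 / 730968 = 0.89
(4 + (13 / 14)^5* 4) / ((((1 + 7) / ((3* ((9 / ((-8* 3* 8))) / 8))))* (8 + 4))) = -2727351 / 2202927104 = -0.00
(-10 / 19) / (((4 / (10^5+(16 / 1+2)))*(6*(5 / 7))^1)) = -350063 / 114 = -3070.73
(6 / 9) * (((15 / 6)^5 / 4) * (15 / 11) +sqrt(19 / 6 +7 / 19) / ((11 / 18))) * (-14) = -109375 / 352 - 28 * sqrt(45942) / 209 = -339.44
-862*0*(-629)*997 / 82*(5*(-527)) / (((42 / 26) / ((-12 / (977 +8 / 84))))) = 0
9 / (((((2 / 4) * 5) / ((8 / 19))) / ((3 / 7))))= 432 / 665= 0.65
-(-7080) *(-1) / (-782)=3540 / 391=9.05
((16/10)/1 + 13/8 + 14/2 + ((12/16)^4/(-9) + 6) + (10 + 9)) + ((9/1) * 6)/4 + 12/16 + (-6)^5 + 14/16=-9888877/1280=-7725.69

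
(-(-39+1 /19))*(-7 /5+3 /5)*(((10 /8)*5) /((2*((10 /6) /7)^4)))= -14391594 /475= -30298.09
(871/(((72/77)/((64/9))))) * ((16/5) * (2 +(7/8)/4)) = 19047028/405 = 47029.70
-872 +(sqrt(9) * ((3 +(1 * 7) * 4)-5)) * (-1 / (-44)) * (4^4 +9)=-8849 / 22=-402.23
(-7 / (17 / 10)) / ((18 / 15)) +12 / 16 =-547 / 204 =-2.68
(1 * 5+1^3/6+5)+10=121/6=20.17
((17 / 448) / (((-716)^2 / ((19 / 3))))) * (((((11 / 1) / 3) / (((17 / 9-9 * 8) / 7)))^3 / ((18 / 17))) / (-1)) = 358117529 / 16486333921753088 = 0.00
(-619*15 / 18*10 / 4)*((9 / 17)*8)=-5461.76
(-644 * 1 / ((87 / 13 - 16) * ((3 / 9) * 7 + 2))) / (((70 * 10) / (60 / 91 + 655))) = 823377 / 55055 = 14.96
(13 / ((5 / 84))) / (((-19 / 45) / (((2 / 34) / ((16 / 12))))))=-7371 / 323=-22.82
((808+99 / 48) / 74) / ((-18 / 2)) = -12961 / 10656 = -1.22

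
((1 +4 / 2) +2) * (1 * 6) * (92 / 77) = 35.84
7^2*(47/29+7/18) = 51401/522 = 98.47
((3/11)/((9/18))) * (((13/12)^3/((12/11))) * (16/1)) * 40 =10985/27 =406.85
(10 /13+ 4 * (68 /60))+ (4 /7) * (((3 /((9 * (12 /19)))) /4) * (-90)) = -4049 /2730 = -1.48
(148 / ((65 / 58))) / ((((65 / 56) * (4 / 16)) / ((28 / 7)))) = 7691264 / 4225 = 1820.42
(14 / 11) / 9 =14 / 99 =0.14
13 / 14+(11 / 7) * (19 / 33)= 11 / 6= 1.83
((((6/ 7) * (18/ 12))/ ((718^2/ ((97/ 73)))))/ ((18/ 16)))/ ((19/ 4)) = 776/ 1251305629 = 0.00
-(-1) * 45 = 45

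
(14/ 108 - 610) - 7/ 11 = -362641/ 594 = -610.51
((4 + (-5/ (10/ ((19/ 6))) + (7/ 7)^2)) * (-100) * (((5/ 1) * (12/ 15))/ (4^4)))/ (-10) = 205/ 384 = 0.53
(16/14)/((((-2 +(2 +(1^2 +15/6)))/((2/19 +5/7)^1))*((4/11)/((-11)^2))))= 580316/6517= 89.05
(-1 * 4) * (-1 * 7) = 28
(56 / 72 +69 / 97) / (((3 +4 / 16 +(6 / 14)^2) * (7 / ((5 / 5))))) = 36400 / 587529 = 0.06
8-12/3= 4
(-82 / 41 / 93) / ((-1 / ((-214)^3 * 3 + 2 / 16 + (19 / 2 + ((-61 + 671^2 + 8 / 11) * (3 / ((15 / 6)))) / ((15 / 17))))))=-63335308489 / 102300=-619113.47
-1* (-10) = 10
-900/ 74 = -450/ 37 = -12.16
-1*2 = -2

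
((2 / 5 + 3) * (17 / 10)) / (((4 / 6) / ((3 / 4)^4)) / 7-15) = -491589 / 1250150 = -0.39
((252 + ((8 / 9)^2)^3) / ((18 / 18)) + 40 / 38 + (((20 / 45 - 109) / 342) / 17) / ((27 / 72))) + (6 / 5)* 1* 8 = 225809397724 / 858277215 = 263.10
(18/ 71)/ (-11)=-18/ 781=-0.02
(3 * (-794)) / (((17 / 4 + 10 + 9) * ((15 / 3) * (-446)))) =1588 / 34565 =0.05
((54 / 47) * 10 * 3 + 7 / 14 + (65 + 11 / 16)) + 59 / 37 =2845009 / 27824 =102.25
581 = 581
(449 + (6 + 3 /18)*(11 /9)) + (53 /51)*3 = 421963 /918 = 459.65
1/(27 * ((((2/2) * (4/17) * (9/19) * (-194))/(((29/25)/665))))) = -493/164997000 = -0.00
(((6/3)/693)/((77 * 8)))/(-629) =-1/134256276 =-0.00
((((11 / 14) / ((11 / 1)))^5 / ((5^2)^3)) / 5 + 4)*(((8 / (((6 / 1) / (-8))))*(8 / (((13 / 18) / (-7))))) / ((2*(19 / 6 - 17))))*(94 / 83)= -2274995520013536 / 16798934140625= -135.42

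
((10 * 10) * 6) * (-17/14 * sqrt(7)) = -5100 * sqrt(7)/7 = -1927.62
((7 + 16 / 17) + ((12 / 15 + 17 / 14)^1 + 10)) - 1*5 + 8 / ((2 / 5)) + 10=53497 / 1190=44.96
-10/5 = -2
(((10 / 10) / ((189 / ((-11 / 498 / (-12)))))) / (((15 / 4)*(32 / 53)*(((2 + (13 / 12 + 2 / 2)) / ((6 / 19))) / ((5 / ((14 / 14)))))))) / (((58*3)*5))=583 / 304943985360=0.00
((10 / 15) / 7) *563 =1126 / 21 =53.62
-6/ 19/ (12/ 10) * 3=-15/ 19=-0.79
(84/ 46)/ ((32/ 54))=3.08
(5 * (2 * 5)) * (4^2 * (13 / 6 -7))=-11600 / 3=-3866.67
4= 4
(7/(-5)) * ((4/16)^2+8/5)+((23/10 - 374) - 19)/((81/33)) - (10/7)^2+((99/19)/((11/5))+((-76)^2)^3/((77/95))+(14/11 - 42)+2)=26295446831514170903/110602800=237746664926.33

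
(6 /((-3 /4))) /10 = -0.80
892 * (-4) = -3568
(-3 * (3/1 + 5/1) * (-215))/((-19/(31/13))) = -159960/247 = -647.61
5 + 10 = 15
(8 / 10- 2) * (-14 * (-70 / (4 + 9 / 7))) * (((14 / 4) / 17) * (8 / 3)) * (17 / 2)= -38416 / 37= -1038.27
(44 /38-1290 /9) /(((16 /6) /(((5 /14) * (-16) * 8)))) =324160 /133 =2437.29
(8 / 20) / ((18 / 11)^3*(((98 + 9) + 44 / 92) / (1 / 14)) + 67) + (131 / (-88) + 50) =4351929154703 / 89709367880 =48.51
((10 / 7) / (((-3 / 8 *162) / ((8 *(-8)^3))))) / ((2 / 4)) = 192.64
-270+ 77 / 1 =-193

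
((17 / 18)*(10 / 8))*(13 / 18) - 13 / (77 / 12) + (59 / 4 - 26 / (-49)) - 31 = -11800321 / 698544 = -16.89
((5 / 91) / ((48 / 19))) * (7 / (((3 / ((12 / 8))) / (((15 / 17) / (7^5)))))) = 475 / 118859104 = 0.00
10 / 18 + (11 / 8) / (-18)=23 / 48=0.48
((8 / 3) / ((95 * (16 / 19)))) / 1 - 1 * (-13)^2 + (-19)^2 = 5761 / 30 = 192.03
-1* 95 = -95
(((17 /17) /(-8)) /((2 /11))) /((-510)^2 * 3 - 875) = -11 /12470800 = -0.00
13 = 13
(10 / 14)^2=25 / 49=0.51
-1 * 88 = -88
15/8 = 1.88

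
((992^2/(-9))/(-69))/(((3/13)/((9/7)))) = 12792832/1449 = 8828.73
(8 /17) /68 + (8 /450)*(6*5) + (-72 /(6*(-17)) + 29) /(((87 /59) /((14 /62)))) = 6611161 /1299055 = 5.09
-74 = -74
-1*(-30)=30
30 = 30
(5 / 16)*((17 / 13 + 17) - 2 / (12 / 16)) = 4.89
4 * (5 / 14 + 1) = 38 / 7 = 5.43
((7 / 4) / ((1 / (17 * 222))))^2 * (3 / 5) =26171652.15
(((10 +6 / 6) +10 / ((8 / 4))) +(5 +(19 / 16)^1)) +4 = 419 / 16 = 26.19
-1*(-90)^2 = -8100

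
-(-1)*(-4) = -4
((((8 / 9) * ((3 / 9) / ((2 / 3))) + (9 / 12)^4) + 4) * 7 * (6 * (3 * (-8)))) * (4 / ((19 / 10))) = -383915 / 38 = -10103.03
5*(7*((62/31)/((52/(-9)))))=-12.12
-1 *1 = -1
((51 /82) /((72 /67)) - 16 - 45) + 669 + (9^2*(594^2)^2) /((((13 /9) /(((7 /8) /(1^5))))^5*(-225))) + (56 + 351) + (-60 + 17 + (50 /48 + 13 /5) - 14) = -2849409030704241758767 /779418265600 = -3655815056.52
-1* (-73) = 73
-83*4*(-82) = 27224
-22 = -22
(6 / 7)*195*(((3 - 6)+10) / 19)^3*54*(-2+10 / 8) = -2321865 / 6859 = -338.51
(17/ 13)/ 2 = 17/ 26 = 0.65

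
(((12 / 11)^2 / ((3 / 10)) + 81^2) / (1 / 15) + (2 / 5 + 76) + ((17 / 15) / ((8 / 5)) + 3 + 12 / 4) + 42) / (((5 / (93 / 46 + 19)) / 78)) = 17997477974983 / 556600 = 32334671.17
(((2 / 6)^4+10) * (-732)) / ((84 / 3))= -49471 / 189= -261.75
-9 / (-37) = 9 / 37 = 0.24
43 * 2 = 86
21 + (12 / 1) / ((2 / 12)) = 93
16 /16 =1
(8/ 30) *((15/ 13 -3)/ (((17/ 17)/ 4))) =-128/ 65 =-1.97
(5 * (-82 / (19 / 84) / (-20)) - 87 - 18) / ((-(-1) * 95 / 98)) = -26754 / 1805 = -14.82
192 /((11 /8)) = 1536 /11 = 139.64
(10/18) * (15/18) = 25/54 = 0.46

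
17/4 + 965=3877/4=969.25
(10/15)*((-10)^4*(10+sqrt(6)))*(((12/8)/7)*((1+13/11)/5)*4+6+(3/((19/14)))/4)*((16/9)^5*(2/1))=141679394816000*sqrt(6)/86388687+1416793948160000/86388687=20417443.92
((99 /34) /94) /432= 11 /153408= 0.00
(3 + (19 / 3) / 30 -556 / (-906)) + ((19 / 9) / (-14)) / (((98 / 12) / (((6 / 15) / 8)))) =35648987 / 9322740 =3.82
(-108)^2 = 11664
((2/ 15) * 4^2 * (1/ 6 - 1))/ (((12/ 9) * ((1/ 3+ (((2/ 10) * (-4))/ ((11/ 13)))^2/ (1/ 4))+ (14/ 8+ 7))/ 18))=-871200/ 459517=-1.90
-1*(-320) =320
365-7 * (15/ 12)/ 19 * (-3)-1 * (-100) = 35445/ 76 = 466.38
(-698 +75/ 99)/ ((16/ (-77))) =161063/ 48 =3355.48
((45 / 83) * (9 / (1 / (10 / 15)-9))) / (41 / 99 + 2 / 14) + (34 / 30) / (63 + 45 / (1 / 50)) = -648905822 / 555779205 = -1.17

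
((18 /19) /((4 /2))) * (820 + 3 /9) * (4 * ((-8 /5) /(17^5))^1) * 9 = -2126304 /134886415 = -0.02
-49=-49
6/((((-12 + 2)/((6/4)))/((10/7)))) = -9/7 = -1.29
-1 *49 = -49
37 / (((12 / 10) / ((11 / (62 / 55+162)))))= 111925 / 53832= 2.08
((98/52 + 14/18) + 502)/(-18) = -118091/4212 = -28.04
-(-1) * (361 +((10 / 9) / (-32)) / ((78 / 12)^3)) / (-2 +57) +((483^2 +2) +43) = 507522726121 / 2175030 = 233340.56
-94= -94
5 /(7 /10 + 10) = 50 /107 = 0.47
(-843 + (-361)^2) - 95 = 129383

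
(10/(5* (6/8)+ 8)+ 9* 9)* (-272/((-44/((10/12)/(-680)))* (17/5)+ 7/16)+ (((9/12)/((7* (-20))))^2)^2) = -8232524366841231739/45140177419509760000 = -0.18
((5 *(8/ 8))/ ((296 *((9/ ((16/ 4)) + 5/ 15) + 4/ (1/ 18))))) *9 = 27/ 13246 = 0.00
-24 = -24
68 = 68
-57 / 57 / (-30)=1 / 30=0.03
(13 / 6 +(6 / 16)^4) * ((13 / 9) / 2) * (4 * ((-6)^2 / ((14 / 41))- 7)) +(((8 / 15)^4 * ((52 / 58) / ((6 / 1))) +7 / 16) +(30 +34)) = 43325078445203 / 63141120000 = 686.16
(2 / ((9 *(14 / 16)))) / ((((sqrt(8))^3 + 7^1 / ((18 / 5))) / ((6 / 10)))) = -96 / 164663 + 27648 *sqrt(2) / 5763205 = 0.01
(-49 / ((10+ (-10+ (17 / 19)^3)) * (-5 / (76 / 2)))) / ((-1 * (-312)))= 6385729 / 3832140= 1.67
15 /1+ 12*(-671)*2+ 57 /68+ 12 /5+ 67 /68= -1367206 /85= -16084.78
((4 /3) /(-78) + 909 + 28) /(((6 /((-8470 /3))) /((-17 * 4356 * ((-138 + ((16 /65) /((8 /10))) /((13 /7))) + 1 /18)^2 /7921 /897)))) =167759925282112959041785 /1923165883830789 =87231125.87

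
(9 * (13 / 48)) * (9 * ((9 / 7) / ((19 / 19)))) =3159 / 112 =28.21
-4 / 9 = -0.44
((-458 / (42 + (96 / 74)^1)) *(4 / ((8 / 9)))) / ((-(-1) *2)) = -8473 / 356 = -23.80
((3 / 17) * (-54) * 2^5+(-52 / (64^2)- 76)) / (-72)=6631645 / 1253376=5.29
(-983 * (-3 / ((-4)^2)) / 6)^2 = 966289 / 1024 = 943.64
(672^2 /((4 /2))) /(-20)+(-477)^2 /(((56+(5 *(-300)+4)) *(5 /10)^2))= -11921.62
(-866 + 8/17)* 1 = -14714/17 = -865.53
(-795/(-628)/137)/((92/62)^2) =763995/182052176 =0.00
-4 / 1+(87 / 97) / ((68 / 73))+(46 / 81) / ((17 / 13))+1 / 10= -6686107 / 2671380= -2.50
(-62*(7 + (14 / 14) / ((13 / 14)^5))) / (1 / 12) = -2333835000 / 371293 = -6285.70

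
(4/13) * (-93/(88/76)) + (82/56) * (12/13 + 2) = -20.43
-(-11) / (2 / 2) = 11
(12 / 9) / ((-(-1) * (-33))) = -4 / 99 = -0.04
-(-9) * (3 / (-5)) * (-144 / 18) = 216 / 5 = 43.20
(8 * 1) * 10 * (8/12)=160/3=53.33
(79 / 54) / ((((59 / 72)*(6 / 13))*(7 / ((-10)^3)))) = -2054000 / 3717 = -552.60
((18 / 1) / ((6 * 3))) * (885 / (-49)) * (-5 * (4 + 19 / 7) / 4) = 207975 / 1372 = 151.59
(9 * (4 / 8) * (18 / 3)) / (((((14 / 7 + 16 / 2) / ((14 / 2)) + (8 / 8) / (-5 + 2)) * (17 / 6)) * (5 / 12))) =20.88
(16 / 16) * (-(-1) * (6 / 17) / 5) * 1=6 / 85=0.07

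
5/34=0.15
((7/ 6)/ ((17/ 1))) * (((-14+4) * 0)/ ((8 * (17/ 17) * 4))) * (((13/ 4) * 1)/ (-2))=0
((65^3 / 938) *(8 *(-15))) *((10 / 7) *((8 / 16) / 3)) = -27462500 / 3283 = -8365.06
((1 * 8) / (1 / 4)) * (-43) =-1376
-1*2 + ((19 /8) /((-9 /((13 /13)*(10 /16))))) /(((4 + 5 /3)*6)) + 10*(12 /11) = 1918187 /215424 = 8.90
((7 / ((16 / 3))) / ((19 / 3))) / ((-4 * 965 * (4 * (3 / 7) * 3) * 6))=-49 / 28162560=-0.00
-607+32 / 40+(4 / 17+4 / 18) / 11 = -5100823 / 8415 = -606.16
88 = 88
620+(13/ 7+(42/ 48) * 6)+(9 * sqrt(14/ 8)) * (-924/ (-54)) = 77 * sqrt(7)+17559/ 28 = 830.83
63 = 63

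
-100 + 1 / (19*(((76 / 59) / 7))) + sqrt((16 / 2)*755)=-22.00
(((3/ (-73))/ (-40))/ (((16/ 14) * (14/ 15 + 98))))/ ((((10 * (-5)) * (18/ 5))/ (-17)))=0.00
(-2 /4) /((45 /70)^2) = -98 /81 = -1.21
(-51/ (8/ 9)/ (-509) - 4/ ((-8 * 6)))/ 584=2395/ 7134144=0.00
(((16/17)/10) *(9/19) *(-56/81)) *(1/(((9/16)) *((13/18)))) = -14336/188955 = -0.08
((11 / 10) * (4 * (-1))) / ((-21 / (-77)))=-242 / 15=-16.13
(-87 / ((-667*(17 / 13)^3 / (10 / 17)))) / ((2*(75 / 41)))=0.01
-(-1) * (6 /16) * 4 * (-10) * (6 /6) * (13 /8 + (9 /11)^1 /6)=-2325 /88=-26.42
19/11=1.73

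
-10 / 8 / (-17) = 5 / 68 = 0.07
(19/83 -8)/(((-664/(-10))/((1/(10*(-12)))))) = 215/220448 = 0.00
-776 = -776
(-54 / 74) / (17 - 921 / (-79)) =-2133 / 83768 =-0.03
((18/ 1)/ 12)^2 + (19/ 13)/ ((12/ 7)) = 121/ 39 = 3.10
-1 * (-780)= 780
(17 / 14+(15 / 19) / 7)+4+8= 3545 / 266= 13.33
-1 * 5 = -5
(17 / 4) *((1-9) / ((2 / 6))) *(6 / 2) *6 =-1836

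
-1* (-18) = 18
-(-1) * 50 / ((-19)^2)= 50 / 361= 0.14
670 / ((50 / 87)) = 5829 / 5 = 1165.80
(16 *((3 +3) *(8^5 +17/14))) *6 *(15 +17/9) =2231452416/7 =318778916.57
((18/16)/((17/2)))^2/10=81/46240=0.00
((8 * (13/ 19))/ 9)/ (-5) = -0.12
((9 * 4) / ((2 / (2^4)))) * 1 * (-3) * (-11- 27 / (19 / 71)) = 1836864 / 19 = 96677.05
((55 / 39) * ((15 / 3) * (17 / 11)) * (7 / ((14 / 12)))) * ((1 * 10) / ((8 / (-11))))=-899.04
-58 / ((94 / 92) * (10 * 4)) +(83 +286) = 367.58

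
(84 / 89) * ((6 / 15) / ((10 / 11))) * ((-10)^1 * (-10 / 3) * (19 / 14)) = 1672 / 89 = 18.79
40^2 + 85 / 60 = 19217 / 12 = 1601.42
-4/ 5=-0.80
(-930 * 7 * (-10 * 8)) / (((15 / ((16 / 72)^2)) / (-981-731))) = -237762560 / 81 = -2935340.25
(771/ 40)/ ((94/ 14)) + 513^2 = 494763117/ 1880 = 263171.87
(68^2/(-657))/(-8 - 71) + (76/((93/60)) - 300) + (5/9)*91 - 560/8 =-144982657/536331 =-270.32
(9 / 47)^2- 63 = -139086 / 2209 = -62.96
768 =768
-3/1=-3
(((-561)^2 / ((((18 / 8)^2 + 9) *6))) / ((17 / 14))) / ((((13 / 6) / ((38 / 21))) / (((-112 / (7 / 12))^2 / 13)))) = 30736121856 / 4225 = 7274821.74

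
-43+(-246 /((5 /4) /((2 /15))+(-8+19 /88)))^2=29237069 /1225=23867.00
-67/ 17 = -3.94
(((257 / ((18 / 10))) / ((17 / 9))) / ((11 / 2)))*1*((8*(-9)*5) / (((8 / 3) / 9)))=-3122550 / 187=-16698.13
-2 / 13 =-0.15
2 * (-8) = -16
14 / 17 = 0.82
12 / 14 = 6 / 7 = 0.86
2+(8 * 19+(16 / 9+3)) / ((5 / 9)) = 1421 / 5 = 284.20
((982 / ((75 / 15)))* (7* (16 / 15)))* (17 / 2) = 934864 / 75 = 12464.85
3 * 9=27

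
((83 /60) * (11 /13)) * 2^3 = 9.36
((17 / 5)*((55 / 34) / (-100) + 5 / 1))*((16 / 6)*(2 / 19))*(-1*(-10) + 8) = 40668 / 475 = 85.62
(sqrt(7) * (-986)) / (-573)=986 * sqrt(7) / 573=4.55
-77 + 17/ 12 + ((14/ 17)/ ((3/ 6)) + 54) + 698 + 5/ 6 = 46165/ 68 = 678.90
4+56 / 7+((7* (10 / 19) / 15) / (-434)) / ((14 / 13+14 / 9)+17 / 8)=12.00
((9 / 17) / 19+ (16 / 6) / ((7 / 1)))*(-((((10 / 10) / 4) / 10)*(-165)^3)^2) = -746091807924375 / 144704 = -5155986067.59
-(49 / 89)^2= -2401 / 7921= -0.30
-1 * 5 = -5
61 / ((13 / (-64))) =-3904 / 13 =-300.31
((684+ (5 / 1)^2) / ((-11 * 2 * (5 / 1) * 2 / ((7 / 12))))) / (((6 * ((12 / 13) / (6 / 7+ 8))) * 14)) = -285727 / 1330560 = -0.21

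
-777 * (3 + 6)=-6993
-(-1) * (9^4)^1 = 6561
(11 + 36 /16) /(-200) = -53 /800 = -0.07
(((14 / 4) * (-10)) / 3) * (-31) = 1085 / 3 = 361.67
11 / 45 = 0.24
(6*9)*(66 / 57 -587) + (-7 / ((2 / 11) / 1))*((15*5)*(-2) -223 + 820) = -1856109 / 38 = -48844.97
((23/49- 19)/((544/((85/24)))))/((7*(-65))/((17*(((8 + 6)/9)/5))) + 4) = 19295/13119456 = 0.00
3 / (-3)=-1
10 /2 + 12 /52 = 68 /13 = 5.23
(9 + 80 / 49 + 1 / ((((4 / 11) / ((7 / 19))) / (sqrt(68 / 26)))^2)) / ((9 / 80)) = 81664270 / 689871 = 118.38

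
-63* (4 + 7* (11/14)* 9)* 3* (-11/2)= 222453/4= 55613.25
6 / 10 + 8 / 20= 1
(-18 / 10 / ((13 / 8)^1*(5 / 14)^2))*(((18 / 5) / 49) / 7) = -5184 / 56875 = -0.09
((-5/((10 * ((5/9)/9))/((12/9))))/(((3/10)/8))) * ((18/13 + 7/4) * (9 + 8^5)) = -384670872/13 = -29590067.08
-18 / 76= -0.24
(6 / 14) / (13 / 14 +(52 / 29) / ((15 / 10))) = 522 / 2587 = 0.20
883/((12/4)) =883/3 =294.33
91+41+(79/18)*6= 475/3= 158.33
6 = 6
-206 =-206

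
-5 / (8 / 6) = -15 / 4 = -3.75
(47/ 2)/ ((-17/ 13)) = -611/ 34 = -17.97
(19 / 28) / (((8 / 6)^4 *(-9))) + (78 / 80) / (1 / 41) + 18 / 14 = 1477929 / 35840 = 41.24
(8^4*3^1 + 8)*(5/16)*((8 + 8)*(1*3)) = 184440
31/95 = 0.33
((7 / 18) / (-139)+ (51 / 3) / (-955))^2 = 2422509961 / 5709280148100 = 0.00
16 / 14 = 8 / 7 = 1.14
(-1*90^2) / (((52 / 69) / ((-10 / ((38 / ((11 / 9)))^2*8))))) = 1043625 / 75088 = 13.90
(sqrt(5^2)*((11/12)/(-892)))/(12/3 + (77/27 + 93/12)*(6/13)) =-2145/3712504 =-0.00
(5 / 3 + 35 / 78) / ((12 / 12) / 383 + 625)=21065 / 6223776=0.00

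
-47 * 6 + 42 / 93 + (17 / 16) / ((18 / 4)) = -627889 / 2232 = -281.31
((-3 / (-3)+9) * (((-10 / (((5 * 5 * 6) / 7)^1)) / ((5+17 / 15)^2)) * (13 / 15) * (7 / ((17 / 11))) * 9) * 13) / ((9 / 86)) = -544.44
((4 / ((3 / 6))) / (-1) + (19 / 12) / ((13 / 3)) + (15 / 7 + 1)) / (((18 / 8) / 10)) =-5450 / 273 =-19.96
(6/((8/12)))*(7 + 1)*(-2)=-144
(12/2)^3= 216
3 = 3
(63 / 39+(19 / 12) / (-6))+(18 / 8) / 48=10471 / 7488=1.40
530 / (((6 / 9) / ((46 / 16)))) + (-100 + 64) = 17997 / 8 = 2249.62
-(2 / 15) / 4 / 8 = -1 / 240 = -0.00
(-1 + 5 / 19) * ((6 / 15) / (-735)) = 4 / 9975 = 0.00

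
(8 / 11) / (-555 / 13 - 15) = -52 / 4125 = -0.01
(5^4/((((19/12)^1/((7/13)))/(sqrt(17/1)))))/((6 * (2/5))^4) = 2734375 * sqrt(17)/426816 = 26.41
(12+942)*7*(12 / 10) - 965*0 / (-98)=40068 / 5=8013.60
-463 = -463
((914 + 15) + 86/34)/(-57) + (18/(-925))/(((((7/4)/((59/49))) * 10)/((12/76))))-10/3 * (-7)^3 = 577468946426/512399125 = 1126.99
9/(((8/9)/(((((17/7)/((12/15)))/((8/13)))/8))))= 89505/14336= 6.24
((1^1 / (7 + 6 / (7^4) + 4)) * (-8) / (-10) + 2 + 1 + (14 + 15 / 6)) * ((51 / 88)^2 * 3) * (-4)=-40345590969 / 511433120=-78.89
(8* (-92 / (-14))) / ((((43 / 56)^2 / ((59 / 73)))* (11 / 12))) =78.62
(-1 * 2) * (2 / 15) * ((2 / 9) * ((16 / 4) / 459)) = -32 / 61965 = -0.00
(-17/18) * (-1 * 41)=697/18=38.72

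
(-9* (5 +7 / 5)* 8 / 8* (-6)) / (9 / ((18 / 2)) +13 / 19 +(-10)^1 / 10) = 32832 / 65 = 505.11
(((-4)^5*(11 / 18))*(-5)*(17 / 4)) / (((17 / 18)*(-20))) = -704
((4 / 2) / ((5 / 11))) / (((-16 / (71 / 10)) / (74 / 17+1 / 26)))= -1515921 / 176800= -8.57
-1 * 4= -4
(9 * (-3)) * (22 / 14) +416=2615 / 7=373.57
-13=-13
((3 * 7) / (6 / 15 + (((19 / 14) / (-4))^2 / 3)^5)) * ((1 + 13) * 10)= 1083437537600229448089600 / 147406498356042778541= 7350.00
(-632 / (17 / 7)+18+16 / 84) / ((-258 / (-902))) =-38970910 / 46053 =-846.22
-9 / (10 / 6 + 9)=-27 / 32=-0.84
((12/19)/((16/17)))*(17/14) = 0.81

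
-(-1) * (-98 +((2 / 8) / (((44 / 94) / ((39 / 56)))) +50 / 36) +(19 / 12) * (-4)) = -4549295 / 44352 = -102.57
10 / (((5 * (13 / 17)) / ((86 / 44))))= 731 / 143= 5.11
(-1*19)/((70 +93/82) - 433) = 1558/29673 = 0.05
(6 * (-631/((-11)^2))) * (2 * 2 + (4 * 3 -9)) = -26502/121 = -219.02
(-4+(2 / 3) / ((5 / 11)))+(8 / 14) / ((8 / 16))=-146 / 105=-1.39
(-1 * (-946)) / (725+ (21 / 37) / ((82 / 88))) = 1435082 / 1100749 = 1.30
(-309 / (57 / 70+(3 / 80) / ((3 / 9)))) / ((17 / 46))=-2653280 / 2941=-902.17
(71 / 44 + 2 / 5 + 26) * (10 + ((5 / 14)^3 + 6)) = 271350727 / 603680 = 449.49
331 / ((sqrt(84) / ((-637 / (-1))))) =23005.29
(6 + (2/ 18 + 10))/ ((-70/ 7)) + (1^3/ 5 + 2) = 53/ 90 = 0.59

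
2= 2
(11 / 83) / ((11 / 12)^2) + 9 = 8361 / 913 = 9.16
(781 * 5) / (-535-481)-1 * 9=-13049 / 1016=-12.84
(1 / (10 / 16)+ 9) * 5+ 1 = 54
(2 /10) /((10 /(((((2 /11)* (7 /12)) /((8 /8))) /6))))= 7 /19800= 0.00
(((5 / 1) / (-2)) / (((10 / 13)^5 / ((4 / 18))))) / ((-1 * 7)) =371293 / 1260000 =0.29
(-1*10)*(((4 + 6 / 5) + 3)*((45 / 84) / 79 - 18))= 1631841 / 1106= 1475.44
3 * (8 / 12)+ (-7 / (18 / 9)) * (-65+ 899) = -2917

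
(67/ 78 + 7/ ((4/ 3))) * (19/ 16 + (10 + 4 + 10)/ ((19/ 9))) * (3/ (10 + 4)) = 3637601/ 221312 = 16.44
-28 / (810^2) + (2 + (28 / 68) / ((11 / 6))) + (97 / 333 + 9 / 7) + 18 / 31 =1079210093189 / 246270907575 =4.38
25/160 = 5/32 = 0.16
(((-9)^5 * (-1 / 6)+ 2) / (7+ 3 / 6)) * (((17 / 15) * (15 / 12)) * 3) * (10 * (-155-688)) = -94044799 / 2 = -47022399.50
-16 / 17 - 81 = -1393 / 17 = -81.94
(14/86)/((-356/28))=-49/3827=-0.01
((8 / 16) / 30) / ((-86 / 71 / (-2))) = 71 / 2580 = 0.03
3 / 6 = 1 / 2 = 0.50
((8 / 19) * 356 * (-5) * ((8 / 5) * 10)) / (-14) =113920 / 133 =856.54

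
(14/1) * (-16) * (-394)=88256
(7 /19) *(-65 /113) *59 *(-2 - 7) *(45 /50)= 434889 /4294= 101.28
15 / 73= 0.21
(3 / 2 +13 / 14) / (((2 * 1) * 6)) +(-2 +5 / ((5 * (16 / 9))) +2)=257 / 336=0.76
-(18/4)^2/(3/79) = -2133/4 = -533.25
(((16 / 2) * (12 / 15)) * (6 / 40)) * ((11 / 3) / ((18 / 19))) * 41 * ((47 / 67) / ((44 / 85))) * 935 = 116392727 / 603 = 193022.76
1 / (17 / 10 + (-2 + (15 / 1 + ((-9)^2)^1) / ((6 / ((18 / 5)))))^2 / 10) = 250 / 77709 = 0.00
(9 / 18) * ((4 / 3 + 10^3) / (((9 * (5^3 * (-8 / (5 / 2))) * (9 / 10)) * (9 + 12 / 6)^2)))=-751 / 588060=-0.00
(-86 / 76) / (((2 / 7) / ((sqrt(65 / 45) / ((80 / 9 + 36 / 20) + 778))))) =-0.01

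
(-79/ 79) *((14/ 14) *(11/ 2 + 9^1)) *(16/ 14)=-116/ 7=-16.57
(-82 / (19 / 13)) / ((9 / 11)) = -11726 / 171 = -68.57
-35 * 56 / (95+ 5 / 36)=-14112 / 685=-20.60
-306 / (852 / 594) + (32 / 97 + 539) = 2245106 / 6887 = 325.99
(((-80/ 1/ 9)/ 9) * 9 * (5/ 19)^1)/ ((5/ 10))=-4.68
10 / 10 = 1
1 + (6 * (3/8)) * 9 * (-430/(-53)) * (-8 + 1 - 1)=-69607/53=-1313.34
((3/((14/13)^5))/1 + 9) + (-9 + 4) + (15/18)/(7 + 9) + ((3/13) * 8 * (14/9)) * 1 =23583821/2621892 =8.99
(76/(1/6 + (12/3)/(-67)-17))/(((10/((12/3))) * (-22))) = 30552/373505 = 0.08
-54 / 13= -4.15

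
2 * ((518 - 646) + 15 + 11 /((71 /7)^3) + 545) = 309242650 /357911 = 864.02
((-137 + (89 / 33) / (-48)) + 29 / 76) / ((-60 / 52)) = 53473667 / 451440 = 118.45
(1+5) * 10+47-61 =46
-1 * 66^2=-4356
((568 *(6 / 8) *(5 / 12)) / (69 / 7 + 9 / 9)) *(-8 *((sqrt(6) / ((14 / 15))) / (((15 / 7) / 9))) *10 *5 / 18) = -62125 *sqrt(6) / 38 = -4004.59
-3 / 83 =-0.04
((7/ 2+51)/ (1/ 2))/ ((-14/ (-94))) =5123/ 7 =731.86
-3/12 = -1/4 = -0.25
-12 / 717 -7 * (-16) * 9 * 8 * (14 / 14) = 1927292 / 239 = 8063.98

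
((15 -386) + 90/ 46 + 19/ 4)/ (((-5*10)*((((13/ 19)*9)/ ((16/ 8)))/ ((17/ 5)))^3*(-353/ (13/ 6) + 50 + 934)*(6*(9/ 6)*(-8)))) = -225879483701/ 1361074135590000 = -0.00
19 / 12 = 1.58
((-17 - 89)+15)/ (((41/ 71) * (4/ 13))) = -83993/ 164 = -512.15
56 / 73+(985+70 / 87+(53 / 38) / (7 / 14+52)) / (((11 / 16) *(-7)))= -22122571752 / 108400985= -204.08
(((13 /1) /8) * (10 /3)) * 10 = 325 /6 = 54.17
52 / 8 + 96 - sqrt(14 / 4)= 100.63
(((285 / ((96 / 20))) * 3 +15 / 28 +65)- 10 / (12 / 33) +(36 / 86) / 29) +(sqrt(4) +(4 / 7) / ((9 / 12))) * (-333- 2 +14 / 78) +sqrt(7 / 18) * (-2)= -5789237933 / 8170344- sqrt(14) / 3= -709.81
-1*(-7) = 7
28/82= 14/41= 0.34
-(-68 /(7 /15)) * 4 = 4080 /7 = 582.86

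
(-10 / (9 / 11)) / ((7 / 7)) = -110 / 9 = -12.22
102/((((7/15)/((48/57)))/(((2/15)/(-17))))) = -192/133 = -1.44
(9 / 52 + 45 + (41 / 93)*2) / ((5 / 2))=222721 / 12090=18.42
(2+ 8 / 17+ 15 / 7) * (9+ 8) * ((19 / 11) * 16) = 166896 / 77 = 2167.48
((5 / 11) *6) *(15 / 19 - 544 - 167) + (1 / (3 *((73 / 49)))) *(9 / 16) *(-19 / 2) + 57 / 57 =-945755033 / 488224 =-1937.13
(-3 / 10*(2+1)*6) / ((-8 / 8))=27 / 5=5.40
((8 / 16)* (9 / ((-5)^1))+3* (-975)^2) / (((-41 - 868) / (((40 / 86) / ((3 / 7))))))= -44362486 / 13029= -3404.90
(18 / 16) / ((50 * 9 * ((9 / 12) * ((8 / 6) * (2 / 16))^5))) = 648 / 25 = 25.92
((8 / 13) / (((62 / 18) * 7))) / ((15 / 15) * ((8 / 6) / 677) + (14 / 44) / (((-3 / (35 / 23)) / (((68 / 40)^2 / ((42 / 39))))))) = -986578560 / 16665963041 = -0.06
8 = 8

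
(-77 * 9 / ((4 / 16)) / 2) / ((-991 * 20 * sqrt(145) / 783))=18711 * sqrt(145) / 49550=4.55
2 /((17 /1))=2 /17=0.12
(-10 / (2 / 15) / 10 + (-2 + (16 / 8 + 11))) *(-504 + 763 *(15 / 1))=38293.50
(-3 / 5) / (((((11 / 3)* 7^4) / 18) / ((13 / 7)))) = -2106 / 924385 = -0.00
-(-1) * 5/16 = 5/16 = 0.31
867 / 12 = 72.25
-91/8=-11.38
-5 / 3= -1.67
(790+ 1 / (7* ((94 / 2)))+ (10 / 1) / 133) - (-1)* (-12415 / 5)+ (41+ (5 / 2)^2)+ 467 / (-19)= -41762949 / 25004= -1670.25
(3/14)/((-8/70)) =-15/8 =-1.88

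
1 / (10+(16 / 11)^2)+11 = 16247 / 1466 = 11.08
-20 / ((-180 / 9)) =1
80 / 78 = 40 / 39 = 1.03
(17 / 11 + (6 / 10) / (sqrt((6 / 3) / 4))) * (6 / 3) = 4.79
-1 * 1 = -1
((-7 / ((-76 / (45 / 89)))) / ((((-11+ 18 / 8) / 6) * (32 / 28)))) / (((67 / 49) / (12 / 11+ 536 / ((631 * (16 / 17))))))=-256279653 / 6291155816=-0.04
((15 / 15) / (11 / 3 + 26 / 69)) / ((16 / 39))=299 / 496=0.60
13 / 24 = 0.54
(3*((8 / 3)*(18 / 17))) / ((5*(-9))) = -16 / 85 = -0.19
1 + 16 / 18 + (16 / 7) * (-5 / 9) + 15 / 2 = 341 / 42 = 8.12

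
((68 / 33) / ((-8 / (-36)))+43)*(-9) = -5175 / 11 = -470.45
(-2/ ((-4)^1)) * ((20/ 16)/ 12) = 5/ 96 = 0.05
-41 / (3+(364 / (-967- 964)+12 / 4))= -79171 / 11222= -7.05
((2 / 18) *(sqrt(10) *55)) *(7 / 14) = 55 *sqrt(10) / 18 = 9.66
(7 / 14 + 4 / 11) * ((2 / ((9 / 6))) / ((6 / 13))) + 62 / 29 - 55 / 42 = 133579 / 40194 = 3.32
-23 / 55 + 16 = 857 / 55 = 15.58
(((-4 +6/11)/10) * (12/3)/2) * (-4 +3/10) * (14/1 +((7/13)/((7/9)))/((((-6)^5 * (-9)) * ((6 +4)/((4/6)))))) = 35.79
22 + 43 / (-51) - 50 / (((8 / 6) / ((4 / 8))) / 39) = -144859 / 204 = -710.09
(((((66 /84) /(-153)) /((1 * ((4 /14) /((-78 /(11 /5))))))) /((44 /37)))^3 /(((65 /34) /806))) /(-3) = -21.63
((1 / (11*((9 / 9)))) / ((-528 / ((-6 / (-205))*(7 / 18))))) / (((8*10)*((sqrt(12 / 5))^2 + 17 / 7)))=-49 / 9658471680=-0.00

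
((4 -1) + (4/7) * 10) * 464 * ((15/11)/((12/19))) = 672220/77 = 8730.13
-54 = -54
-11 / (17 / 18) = -11.65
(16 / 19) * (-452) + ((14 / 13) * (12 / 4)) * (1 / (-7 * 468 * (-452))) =-3314628077 / 8708232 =-380.63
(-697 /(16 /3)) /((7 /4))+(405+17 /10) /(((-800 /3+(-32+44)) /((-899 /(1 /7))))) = 533472441 /53480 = 9975.18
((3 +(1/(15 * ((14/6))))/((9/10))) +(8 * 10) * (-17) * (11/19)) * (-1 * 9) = 938851/133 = 7059.03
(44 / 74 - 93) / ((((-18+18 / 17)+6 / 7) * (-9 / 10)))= -2034305 / 318681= -6.38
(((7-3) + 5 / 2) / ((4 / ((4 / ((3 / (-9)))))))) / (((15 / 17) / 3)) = -663 / 10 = -66.30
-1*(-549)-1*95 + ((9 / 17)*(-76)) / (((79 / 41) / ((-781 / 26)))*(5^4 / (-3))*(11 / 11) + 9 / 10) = 105095482186 / 232935139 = 451.18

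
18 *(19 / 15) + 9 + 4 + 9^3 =3824 / 5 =764.80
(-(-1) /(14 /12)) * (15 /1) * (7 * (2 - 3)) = -90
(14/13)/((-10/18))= -126/65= -1.94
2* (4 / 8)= 1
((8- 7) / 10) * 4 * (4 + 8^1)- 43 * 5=-1051 / 5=-210.20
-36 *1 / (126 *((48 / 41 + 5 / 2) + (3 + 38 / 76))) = -41 / 1029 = -0.04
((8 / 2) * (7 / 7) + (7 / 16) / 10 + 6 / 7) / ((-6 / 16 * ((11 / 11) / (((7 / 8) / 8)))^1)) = -5489 / 3840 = -1.43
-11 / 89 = -0.12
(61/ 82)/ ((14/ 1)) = 61/ 1148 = 0.05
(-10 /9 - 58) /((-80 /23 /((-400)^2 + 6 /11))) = 2691929177 /990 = 2719120.38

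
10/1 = 10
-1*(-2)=2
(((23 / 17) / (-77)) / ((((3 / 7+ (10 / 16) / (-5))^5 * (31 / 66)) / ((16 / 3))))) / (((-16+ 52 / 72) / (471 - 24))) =465907753156608 / 205772775725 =2264.19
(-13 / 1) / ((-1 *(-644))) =-0.02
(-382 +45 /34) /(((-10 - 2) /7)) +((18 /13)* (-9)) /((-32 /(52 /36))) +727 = 774893 /816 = 949.62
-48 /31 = -1.55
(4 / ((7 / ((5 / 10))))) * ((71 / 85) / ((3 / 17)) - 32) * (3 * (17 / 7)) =-13906 / 245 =-56.76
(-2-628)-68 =-698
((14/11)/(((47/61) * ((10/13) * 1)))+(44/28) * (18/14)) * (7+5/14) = 27187571/886655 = 30.66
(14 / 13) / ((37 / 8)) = 112 / 481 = 0.23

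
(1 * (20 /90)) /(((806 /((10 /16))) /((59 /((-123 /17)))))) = -5015 /3568968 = -0.00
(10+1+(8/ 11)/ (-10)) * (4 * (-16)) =-38464/ 55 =-699.35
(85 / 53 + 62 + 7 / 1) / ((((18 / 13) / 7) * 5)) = 170261 / 2385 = 71.39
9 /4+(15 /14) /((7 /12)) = 4.09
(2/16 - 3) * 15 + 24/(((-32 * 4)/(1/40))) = -27603/640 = -43.13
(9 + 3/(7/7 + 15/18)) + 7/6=779/66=11.80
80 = 80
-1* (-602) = 602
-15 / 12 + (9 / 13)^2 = -521 / 676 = -0.77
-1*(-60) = 60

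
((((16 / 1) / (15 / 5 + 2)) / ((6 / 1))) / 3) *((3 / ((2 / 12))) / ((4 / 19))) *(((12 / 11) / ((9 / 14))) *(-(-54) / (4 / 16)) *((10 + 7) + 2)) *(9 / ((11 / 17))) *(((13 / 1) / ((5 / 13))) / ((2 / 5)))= 75272416128 / 605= 124417216.74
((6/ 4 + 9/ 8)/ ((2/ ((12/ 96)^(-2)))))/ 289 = 84/ 289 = 0.29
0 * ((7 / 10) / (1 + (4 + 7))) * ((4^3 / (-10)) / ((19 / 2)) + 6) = 0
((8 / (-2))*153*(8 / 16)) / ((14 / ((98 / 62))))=-1071 / 31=-34.55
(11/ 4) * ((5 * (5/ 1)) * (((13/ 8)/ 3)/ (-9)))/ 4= -3575/ 3456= -1.03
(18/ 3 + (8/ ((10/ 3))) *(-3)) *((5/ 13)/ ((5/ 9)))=-54/ 65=-0.83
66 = 66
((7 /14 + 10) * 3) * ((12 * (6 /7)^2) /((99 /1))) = 216 /77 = 2.81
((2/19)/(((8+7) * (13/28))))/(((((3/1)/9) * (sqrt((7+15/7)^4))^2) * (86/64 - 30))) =-2401/10602741760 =-0.00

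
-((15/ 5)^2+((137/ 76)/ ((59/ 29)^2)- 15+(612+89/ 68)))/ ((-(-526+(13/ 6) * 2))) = -2049975729/ 1759628095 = -1.17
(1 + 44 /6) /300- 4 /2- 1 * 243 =-244.97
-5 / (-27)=5 / 27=0.19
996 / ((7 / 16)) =15936 / 7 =2276.57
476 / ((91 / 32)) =2176 / 13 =167.38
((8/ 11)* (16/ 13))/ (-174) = -64/ 12441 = -0.01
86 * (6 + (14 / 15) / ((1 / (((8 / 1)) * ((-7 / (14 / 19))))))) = -83764 / 15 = -5584.27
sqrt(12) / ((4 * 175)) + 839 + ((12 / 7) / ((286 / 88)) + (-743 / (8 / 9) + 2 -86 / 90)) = sqrt(3) / 350 + 153871 / 32760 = 4.70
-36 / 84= -3 / 7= -0.43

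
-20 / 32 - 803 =-6429 / 8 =-803.62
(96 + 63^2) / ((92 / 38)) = 77235 / 46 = 1679.02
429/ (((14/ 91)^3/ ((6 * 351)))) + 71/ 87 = 86344558727/ 348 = 248116548.07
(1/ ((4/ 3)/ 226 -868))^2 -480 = -41559869885079/ 86583062500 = -480.00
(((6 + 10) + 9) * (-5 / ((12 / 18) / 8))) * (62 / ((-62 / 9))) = 13500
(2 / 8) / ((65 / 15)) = 3 / 52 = 0.06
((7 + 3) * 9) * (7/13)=630/13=48.46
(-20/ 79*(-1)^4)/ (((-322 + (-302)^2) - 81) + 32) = -20/ 7175807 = -0.00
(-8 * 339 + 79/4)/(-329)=10769/1316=8.18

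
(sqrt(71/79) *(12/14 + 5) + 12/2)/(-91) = -0.13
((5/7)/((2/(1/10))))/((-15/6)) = -1/70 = -0.01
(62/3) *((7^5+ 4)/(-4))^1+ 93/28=-7295695/84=-86853.51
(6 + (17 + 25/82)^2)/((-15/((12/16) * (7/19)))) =-2875467/511024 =-5.63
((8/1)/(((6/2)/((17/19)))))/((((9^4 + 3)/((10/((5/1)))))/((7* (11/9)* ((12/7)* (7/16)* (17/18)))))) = 22253/5050998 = 0.00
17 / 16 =1.06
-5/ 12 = -0.42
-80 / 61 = -1.31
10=10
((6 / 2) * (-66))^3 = -7762392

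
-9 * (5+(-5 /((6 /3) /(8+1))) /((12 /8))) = 90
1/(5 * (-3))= -1/15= -0.07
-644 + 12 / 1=-632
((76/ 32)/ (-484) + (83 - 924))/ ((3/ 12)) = -3256371/ 968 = -3364.02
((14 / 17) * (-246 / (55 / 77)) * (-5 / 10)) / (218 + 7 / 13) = 52234 / 80495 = 0.65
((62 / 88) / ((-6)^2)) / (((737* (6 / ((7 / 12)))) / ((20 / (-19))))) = -1085 / 399253536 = -0.00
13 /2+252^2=127021 /2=63510.50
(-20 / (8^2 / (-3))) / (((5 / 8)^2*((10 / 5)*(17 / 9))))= 54 / 85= 0.64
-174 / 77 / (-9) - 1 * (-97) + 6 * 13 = 40483 / 231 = 175.25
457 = 457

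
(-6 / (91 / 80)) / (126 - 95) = -480 / 2821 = -0.17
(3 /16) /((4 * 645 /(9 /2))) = 9 /27520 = 0.00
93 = 93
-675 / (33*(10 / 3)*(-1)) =135 / 22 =6.14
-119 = -119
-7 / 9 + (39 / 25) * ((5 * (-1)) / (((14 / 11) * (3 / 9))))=-12073 / 630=-19.16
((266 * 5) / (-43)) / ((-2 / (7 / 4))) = 4655 / 172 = 27.06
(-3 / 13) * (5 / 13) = -15 / 169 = -0.09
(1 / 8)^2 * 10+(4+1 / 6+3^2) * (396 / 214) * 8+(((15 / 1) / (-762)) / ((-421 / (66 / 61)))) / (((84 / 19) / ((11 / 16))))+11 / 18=275342734252835 / 1407083767488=195.68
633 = 633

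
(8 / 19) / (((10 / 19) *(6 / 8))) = 16 / 15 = 1.07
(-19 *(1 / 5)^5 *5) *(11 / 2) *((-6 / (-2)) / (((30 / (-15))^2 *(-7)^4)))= -627 / 12005000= -0.00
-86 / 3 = -28.67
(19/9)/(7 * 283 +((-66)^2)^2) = 19/170790453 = 0.00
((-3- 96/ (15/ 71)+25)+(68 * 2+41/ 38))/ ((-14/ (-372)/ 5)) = -5218323/ 133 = -39235.51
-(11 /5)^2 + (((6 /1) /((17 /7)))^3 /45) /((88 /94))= -6055573 /1351075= -4.48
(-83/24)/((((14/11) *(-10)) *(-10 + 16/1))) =913/20160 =0.05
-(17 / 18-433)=7777 / 18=432.06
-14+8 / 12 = -13.33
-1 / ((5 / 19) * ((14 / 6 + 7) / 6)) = -171 / 70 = -2.44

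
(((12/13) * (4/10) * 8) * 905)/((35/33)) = 1146816/455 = 2520.47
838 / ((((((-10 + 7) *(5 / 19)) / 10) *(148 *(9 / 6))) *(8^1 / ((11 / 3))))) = -87571 / 3996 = -21.91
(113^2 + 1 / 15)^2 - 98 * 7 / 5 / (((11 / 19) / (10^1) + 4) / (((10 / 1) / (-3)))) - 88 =163049088.24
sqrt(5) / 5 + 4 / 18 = 2 / 9 + sqrt(5) / 5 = 0.67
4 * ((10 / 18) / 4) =5 / 9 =0.56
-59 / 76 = -0.78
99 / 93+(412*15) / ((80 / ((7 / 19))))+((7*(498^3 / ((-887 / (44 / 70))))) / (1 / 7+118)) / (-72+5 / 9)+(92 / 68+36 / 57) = 9832373410066159 / 94457036121820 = 104.09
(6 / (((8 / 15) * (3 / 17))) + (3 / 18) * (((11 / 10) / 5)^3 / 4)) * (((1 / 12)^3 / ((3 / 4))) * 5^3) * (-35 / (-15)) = 1338759317 / 93312000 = 14.35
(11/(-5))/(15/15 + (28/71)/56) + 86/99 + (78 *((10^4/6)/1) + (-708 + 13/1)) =832069207/6435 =129303.68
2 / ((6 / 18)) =6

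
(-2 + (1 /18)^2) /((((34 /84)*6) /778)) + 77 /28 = -3508415 /5508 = -636.97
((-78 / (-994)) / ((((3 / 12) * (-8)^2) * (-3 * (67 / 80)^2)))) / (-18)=2600 / 20079297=0.00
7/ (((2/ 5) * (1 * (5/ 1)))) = 7/ 2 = 3.50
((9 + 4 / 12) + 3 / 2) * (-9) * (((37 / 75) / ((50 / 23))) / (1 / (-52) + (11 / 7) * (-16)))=1006733 / 1144875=0.88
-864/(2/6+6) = -2592/19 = -136.42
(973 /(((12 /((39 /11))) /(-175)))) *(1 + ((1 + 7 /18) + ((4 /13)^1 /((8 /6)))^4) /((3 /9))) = -151008213475 /580008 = -260355.40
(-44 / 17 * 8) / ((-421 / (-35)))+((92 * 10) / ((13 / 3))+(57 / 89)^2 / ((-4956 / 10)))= 210.59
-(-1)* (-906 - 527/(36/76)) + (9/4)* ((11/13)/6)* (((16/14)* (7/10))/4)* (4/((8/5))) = -3778439/1872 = -2018.40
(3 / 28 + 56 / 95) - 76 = -200307 / 2660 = -75.30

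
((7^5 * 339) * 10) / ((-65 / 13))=-11395146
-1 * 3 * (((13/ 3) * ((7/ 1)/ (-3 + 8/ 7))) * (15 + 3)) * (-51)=-44982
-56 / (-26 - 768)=28 / 397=0.07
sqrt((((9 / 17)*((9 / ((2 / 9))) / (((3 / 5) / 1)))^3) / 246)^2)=661.87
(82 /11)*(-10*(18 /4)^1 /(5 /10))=-7380 /11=-670.91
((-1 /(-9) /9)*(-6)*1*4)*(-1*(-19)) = -152 /27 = -5.63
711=711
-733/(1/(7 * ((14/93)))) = -71834/93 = -772.41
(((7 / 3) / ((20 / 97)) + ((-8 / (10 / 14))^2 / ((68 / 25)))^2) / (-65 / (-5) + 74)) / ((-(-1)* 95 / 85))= 37075591 / 1686060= 21.99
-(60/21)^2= -400/49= -8.16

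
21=21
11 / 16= 0.69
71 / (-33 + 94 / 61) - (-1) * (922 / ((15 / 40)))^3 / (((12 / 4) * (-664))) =-96260440170881 / 12901437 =-7461218.48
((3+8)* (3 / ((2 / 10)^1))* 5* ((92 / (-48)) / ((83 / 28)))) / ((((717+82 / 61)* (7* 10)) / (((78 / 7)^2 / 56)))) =-117367965 / 4989932444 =-0.02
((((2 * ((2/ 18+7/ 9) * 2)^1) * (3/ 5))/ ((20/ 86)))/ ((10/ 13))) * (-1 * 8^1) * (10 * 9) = -214656/ 25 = -8586.24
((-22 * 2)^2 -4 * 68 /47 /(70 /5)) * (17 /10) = 5412868 /1645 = 3290.50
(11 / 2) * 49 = 539 / 2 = 269.50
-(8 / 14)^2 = -16 / 49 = -0.33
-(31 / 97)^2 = -961 / 9409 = -0.10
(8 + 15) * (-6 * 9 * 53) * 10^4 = -658260000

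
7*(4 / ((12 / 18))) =42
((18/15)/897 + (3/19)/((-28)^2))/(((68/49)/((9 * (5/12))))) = 102831/24723712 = 0.00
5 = 5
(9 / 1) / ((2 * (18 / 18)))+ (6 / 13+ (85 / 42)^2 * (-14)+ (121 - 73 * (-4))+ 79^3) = 404094289 / 819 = 493399.62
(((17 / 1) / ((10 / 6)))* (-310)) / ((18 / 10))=-5270 / 3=-1756.67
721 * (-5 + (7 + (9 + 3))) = 10094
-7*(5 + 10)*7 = -735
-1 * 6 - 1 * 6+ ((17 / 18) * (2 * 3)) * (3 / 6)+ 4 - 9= -85 / 6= -14.17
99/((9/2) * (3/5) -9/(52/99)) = -2860/417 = -6.86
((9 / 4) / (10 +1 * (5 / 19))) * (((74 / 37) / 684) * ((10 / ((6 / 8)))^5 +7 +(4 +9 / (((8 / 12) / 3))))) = 204825029 / 758160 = 270.16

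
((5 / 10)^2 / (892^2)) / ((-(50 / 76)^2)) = -361 / 497290000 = -0.00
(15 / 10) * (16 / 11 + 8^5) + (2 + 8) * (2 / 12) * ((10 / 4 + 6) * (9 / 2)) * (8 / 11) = 49200.55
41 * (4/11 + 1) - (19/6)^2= 18169/396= 45.88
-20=-20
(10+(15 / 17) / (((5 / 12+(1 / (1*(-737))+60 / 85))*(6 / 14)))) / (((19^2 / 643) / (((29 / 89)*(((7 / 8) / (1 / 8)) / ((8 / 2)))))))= 130217688335 / 10831906802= 12.02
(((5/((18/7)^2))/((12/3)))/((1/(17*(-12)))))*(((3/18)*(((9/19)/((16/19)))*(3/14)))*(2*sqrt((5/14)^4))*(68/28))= -36125/75264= -0.48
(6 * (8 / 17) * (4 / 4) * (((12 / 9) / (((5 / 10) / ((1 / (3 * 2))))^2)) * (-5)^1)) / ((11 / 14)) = -4480 / 1683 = -2.66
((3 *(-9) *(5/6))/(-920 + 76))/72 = 5/13504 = 0.00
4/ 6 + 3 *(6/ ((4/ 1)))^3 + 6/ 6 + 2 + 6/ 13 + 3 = 5383/ 312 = 17.25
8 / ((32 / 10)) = 5 / 2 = 2.50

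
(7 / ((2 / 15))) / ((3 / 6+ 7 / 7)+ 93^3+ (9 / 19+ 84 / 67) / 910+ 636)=0.00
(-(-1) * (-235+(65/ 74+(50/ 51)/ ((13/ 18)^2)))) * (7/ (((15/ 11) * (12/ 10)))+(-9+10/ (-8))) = 1179516875/ 850408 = 1387.00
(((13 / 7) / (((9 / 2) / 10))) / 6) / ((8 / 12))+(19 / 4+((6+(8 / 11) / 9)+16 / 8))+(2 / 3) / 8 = 13.95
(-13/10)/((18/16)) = -52/45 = -1.16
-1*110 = -110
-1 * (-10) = 10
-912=-912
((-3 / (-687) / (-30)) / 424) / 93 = -1 / 270897840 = -0.00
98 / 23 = 4.26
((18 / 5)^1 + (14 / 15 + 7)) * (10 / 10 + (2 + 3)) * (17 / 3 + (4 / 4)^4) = 1384 / 3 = 461.33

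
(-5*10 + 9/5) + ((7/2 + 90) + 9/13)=5979/130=45.99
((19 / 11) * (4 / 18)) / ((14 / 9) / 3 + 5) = 114 / 1639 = 0.07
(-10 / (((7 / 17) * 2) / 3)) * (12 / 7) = -3060 / 49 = -62.45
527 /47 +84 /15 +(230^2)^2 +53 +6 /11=7233890031876 /2585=2798410070.36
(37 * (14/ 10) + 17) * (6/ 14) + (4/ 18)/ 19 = 176542/ 5985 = 29.50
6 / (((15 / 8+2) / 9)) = 432 / 31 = 13.94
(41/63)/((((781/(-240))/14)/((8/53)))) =-52480/124179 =-0.42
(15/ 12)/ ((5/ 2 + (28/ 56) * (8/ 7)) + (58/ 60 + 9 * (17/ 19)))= 9975/ 96484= 0.10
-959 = -959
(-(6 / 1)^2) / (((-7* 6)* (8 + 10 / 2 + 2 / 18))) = 27 / 413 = 0.07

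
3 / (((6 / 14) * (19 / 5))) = 1.84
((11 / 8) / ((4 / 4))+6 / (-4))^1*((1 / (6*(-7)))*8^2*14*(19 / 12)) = 38 / 9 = 4.22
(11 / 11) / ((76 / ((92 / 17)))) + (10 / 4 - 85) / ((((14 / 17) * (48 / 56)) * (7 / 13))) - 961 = -1177.98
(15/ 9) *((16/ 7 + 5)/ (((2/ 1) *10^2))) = 17/ 280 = 0.06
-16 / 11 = -1.45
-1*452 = -452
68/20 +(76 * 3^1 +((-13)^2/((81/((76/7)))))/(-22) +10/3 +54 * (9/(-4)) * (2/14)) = 13493533/62370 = 216.35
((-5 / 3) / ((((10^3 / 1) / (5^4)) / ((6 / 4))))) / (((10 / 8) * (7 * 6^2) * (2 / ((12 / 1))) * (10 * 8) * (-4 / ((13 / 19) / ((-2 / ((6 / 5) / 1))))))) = -13 / 340480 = -0.00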